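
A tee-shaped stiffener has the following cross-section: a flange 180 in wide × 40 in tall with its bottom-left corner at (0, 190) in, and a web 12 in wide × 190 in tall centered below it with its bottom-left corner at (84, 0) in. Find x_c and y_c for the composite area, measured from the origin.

x_c = 90.00 in, y_c = 182.34 in

web: A = 12 × 190 = 2280.00, centroid at (90.00, 95.00).
flange: A = 180 × 40 = 7200.00, centroid at (90.00, 210.00).
ΣA = 9480.00 in², ΣAx_c = 853200.00 in³, ΣAy_c = 1728600.00 in³.
x_c = 853200.00/9480.00 = 90.00 in; y_c = 1728600.00/9480.00 = 182.34 in.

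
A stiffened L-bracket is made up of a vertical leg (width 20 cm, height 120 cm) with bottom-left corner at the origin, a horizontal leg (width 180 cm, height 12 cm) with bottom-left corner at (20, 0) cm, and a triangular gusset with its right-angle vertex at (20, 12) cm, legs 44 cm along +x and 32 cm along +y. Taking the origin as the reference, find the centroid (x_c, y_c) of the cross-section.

x_c = 54.33 cm, y_c = 32.85 cm

Part | A | x̄ᵢ | ȳᵢ | A·x̄ᵢ | A·ȳᵢ
vertical leg | 2400.00 | 10.00 | 60.00 | 24000.00 | 144000.00
horizontal leg | 2160.00 | 110.00 | 6.00 | 237600.00 | 12960.00
gusset | 704.00 | 34.67 | 22.67 | 24405.33 | 15957.33
Σ | 5264.00 |  |  | 286005.33 | 172917.33
x_c = 286005.33 / 5264.00 = 54.33 cm
y_c = 172917.33 / 5264.00 = 32.85 cm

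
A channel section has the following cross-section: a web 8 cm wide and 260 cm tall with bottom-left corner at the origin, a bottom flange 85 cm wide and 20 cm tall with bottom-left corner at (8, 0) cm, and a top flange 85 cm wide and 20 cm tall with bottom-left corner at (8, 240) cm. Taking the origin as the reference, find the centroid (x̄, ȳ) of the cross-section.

x̄ = 32.85 cm, ȳ = 130.00 cm

web: A = 8 × 260 = 2080.00, centroid at (4.00, 130.00).
bottom flange: A = 85 × 20 = 1700.00, centroid at (50.50, 10.00).
top flange: A = 85 × 20 = 1700.00, centroid at (50.50, 250.00).
ΣA = 5480.00 cm²
ΣAx̄ = (2080.00)(4.00) + (1700.00)(50.50) + (1700.00)(50.50) = 180020.00 cm³
ΣAȳ = (2080.00)(130.00) + (1700.00)(10.00) + (1700.00)(250.00) = 712400.00 cm³
x̄ = 180020.00 / 5480.00 = 32.85 cm
ȳ = 712400.00 / 5480.00 = 130.00 cm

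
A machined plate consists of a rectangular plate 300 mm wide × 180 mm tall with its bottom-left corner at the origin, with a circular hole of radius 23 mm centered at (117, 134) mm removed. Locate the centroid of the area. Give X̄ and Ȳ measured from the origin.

plate: A = 300 × 180 = 54000.00, centroid at (150.00, 90.00).
hole: A = −π·23² = -1661.90, centroid at (117.00, 134.00).
ΣA = 52338.10 mm², ΣAX̄ = 7905557.41 mm³, ΣAȲ = 4637305.06 mm³.
X̄ = 7905557.41/52338.10 = 151.05 mm; Ȳ = 4637305.06/52338.10 = 88.60 mm.

X̄ = 151.05 mm, Ȳ = 88.60 mm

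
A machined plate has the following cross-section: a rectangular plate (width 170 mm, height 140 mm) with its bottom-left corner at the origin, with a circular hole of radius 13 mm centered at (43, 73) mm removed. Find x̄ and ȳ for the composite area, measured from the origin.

x̄ = 85.96 mm, ȳ = 69.93 mm

Part | A | x̄ᵢ | ȳᵢ | A·x̄ᵢ | A·ȳᵢ
plate | 23800.00 | 85.00 | 70.00 | 2023000.00 | 1666000.00
hole | -530.93 | 43.00 | 73.00 | -22829.95 | -38757.83
Σ | 23269.07 |  |  | 2000170.05 | 1627242.17
x̄ = 2000170.05 / 23269.07 = 85.96 mm
ȳ = 1627242.17 / 23269.07 = 69.93 mm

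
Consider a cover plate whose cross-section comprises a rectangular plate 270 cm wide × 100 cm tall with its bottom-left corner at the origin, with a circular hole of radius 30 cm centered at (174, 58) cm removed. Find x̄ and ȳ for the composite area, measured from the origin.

x̄ = 130.44 cm, ȳ = 49.06 cm

plate: A = 270 × 100 = 27000.00, centroid at (135.00, 50.00).
hole: A = −π·30² = -2827.43, centroid at (174.00, 58.00).
ΣA = 24172.57 cm²
ΣAx̄ = (27000.00)(135.00) + (-2827.43)(174.00) = 3153026.59 cm³
ΣAȳ = (27000.00)(50.00) + (-2827.43)(58.00) = 1186008.86 cm³
x̄ = 3153026.59 / 24172.57 = 130.44 cm
ȳ = 1186008.86 / 24172.57 = 49.06 cm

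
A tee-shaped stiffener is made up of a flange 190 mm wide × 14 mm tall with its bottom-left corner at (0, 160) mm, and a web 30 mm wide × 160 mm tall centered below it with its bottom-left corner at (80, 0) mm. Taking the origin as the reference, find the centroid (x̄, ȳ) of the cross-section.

x̄ = 95.00 mm, ȳ = 111.02 mm

Part | A | x̄ᵢ | ȳᵢ | A·x̄ᵢ | A·ȳᵢ
web | 4800.00 | 95.00 | 80.00 | 456000.00 | 384000.00
flange | 2660.00 | 95.00 | 167.00 | 252700.00 | 444220.00
Σ | 7460.00 |  |  | 708700.00 | 828220.00
x̄ = 708700.00 / 7460.00 = 95.00 mm
ȳ = 828220.00 / 7460.00 = 111.02 mm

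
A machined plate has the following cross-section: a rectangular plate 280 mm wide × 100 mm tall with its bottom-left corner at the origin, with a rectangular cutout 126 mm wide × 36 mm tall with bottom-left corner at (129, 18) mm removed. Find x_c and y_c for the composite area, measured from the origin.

Part | A | x̄ᵢ | ȳᵢ | A·x̄ᵢ | A·ȳᵢ
plate | 28000.00 | 140.00 | 50.00 | 3920000.00 | 1400000.00
hole | -4536.00 | 192.00 | 36.00 | -870912.00 | -163296.00
Σ | 23464.00 |  |  | 3049088.00 | 1236704.00
x_c = 3049088.00 / 23464.00 = 129.95 mm
y_c = 1236704.00 / 23464.00 = 52.71 mm

x_c = 129.95 mm, y_c = 52.71 mm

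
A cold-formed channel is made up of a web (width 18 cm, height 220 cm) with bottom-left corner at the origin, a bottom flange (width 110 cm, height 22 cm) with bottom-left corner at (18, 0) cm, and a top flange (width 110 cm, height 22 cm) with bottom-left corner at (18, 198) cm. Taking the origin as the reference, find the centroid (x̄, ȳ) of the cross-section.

x̄ = 44.20 cm, ȳ = 110.00 cm

web: A = 18 × 220 = 3960.00, centroid at (9.00, 110.00).
bottom flange: A = 110 × 22 = 2420.00, centroid at (73.00, 11.00).
top flange: A = 110 × 22 = 2420.00, centroid at (73.00, 209.00).
ΣA = 8800.00 cm², ΣAx̄ = 388960.00 cm³, ΣAȳ = 968000.00 cm³.
x̄ = 388960.00/8800.00 = 44.20 cm; ȳ = 968000.00/8800.00 = 110.00 cm.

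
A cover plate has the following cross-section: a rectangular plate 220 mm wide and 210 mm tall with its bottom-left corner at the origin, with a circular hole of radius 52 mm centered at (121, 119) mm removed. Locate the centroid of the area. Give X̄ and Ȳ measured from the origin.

X̄ = 107.52 mm, Ȳ = 101.85 mm

plate: A = 220 × 210 = 46200.00, centroid at (110.00, 105.00).
hole: A = −π·52² = -8494.87, centroid at (121.00, 119.00).
ΣA = 37705.13 mm²
ΣAX̄ = (46200.00)(110.00) + (-8494.87)(121.00) = 4054121.15 mm³
ΣAȲ = (46200.00)(105.00) + (-8494.87)(119.00) = 3840110.88 mm³
X̄ = 4054121.15 / 37705.13 = 107.52 mm
Ȳ = 3840110.88 / 37705.13 = 101.85 mm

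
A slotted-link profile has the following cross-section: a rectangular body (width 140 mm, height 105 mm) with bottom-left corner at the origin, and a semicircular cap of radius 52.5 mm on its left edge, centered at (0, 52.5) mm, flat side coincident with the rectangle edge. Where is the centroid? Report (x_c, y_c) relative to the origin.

x_c = 49.00 mm, y_c = 52.50 mm

Part | A | x̄ᵢ | ȳᵢ | A·x̄ᵢ | A·ȳᵢ
rectangular body | 14700.00 | 70.00 | 52.50 | 1029000.00 | 771750.00
semicircular end | 4329.51 | -22.28 | 52.50 | -96468.75 | 227299.14
Σ | 19029.51 |  |  | 932531.25 | 999049.14
x_c = 932531.25 / 19029.51 = 49.00 mm
y_c = 999049.14 / 19029.51 = 52.50 mm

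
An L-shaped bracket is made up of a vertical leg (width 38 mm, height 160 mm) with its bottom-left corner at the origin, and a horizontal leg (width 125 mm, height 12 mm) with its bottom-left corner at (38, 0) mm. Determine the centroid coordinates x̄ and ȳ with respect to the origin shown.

x̄ = 35.13 mm, ȳ = 65.36 mm

Part | A | x̄ᵢ | ȳᵢ | A·x̄ᵢ | A·ȳᵢ
vertical leg | 6080.00 | 19.00 | 80.00 | 115520.00 | 486400.00
horizontal leg | 1500.00 | 100.50 | 6.00 | 150750.00 | 9000.00
Σ | 7580.00 |  |  | 266270.00 | 495400.00
x̄ = 266270.00 / 7580.00 = 35.13 mm
ȳ = 495400.00 / 7580.00 = 65.36 mm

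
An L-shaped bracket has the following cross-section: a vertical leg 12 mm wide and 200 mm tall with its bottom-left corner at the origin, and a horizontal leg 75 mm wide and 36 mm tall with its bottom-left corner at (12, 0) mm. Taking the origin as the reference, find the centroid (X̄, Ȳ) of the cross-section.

Part | A | x̄ᵢ | ȳᵢ | A·x̄ᵢ | A·ȳᵢ
vertical leg | 2400.00 | 6.00 | 100.00 | 14400.00 | 240000.00
horizontal leg | 2700.00 | 49.50 | 18.00 | 133650.00 | 48600.00
Σ | 5100.00 |  |  | 148050.00 | 288600.00
X̄ = 148050.00 / 5100.00 = 29.03 mm
Ȳ = 288600.00 / 5100.00 = 56.59 mm

X̄ = 29.03 mm, Ȳ = 56.59 mm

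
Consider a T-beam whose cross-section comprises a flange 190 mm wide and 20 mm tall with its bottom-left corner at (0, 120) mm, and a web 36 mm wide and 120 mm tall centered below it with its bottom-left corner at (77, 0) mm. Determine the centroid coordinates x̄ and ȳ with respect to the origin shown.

x̄ = 95.00 mm, ȳ = 92.76 mm

Part | A | x̄ᵢ | ȳᵢ | A·x̄ᵢ | A·ȳᵢ
web | 4320.00 | 95.00 | 60.00 | 410400.00 | 259200.00
flange | 3800.00 | 95.00 | 130.00 | 361000.00 | 494000.00
Σ | 8120.00 |  |  | 771400.00 | 753200.00
x̄ = 771400.00 / 8120.00 = 95.00 mm
ȳ = 753200.00 / 8120.00 = 92.76 mm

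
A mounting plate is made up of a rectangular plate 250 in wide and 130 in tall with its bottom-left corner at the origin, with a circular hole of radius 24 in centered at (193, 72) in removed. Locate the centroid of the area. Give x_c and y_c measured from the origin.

x_c = 120.99 in, y_c = 64.59 in

plate: A = 250 × 130 = 32500.00, centroid at (125.00, 65.00).
hole: A = −π·24² = -1809.56, centroid at (193.00, 72.00).
ΣA = 30690.44 in²
ΣAx_c = (32500.00)(125.00) + (-1809.56)(193.00) = 3713255.43 in³
ΣAy_c = (32500.00)(65.00) + (-1809.56)(72.00) = 1982211.87 in³
x_c = 3713255.43 / 30690.44 = 120.99 in
y_c = 1982211.87 / 30690.44 = 64.59 in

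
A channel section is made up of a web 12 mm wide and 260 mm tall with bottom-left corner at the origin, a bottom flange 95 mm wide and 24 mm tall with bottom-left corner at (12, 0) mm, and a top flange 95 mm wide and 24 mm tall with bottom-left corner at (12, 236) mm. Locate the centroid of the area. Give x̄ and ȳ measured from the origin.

Part | A | x̄ᵢ | ȳᵢ | A·x̄ᵢ | A·ȳᵢ
web | 3120.00 | 6.00 | 130.00 | 18720.00 | 405600.00
bottom flange | 2280.00 | 59.50 | 12.00 | 135660.00 | 27360.00
top flange | 2280.00 | 59.50 | 248.00 | 135660.00 | 565440.00
Σ | 7680.00 |  |  | 290040.00 | 998400.00
x̄ = 290040.00 / 7680.00 = 37.77 mm
ȳ = 998400.00 / 7680.00 = 130.00 mm

x̄ = 37.77 mm, ȳ = 130.00 mm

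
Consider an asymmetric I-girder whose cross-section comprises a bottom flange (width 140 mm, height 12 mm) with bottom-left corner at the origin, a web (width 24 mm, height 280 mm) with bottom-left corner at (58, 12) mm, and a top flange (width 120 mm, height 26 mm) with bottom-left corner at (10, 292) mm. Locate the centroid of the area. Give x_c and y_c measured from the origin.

bottom flange: A = 140 × 12 = 1680.00, centroid at (70.00, 6.00).
web: A = 24 × 280 = 6720.00, centroid at (70.00, 152.00).
top flange: A = 120 × 26 = 3120.00, centroid at (70.00, 305.00).
ΣA = 11520.00 mm², ΣAx_c = 806400.00 mm³, ΣAy_c = 1983120.00 mm³.
x_c = 806400.00/11520.00 = 70.00 mm; y_c = 1983120.00/11520.00 = 172.15 mm.

x_c = 70.00 mm, y_c = 172.15 mm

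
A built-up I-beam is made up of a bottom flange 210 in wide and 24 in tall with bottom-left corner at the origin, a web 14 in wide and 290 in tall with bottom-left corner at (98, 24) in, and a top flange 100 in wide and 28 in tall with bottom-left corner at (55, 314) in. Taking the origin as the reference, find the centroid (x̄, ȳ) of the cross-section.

x̄ = 105.00 in, ȳ = 139.92 in

bottom flange: A = 210 × 24 = 5040.00, centroid at (105.00, 12.00).
web: A = 14 × 290 = 4060.00, centroid at (105.00, 169.00).
top flange: A = 100 × 28 = 2800.00, centroid at (105.00, 328.00).
ΣA = 11900.00 in²
ΣAx̄ = (5040.00)(105.00) + (4060.00)(105.00) + (2800.00)(105.00) = 1249500.00 in³
ΣAȳ = (5040.00)(12.00) + (4060.00)(169.00) + (2800.00)(328.00) = 1665020.00 in³
x̄ = 1249500.00 / 11900.00 = 105.00 in
ȳ = 1665020.00 / 11900.00 = 139.92 in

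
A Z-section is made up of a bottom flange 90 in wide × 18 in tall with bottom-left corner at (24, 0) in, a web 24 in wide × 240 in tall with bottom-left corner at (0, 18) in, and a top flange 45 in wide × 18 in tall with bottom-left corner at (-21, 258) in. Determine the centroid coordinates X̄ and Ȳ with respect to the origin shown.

X̄ = 22.24 in, Ȳ = 125.24 in

bottom flange: A = 90 × 18 = 1620.00, centroid at (69.00, 9.00).
web: A = 24 × 240 = 5760.00, centroid at (12.00, 138.00).
top flange: A = 45 × 18 = 810.00, centroid at (1.50, 267.00).
ΣA = 8190.00 in²
ΣAX̄ = (1620.00)(69.00) + (5760.00)(12.00) + (810.00)(1.50) = 182115.00 in³
ΣAȲ = (1620.00)(9.00) + (5760.00)(138.00) + (810.00)(267.00) = 1025730.00 in³
X̄ = 182115.00 / 8190.00 = 22.24 in
Ȳ = 1025730.00 / 8190.00 = 125.24 in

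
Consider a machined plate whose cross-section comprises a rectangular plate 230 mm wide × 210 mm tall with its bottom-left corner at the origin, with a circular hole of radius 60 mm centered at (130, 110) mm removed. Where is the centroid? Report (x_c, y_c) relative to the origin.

x_c = 110.41 mm, y_c = 103.47 mm

plate: A = 230 × 210 = 48300.00, centroid at (115.00, 105.00).
hole: A = −π·60² = -11309.73, centroid at (130.00, 110.00).
ΣA = 36990.27 mm², ΣAx_c = 4084234.64 mm³, ΣAy_c = 3827429.31 mm³.
x_c = 4084234.64/36990.27 = 110.41 mm; y_c = 3827429.31/36990.27 = 103.47 mm.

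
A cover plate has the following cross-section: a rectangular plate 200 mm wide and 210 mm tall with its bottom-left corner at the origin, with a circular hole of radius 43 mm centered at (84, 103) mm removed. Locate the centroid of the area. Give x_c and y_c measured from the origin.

Part | A | x̄ᵢ | ȳᵢ | A·x̄ᵢ | A·ȳᵢ
plate | 42000.00 | 100.00 | 105.00 | 4200000.00 | 4410000.00
hole | -5808.80 | 84.00 | 103.00 | -487939.60 | -598306.90
Σ | 36191.20 |  |  | 3712060.40 | 3811693.10
x_c = 3712060.40 / 36191.20 = 102.57 mm
y_c = 3811693.10 / 36191.20 = 105.32 mm

x_c = 102.57 mm, y_c = 105.32 mm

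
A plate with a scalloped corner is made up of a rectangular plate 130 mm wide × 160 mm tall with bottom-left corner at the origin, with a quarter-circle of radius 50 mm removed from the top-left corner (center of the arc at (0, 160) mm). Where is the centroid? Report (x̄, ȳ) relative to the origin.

plate: A = 130 × 160 = 20800.00, centroid at (65.00, 80.00).
removed quarter-circle: A = −¼π·50² = -1963.50, centroid at (21.22, 138.78).
ΣA = 18836.50 mm²
ΣAx̄ = (20800.00)(65.00) + (-1963.50)(21.22) = 1310333.33 mm³
ΣAȳ = (20800.00)(80.00) + (-1963.50)(138.78) = 1391507.40 mm³
x̄ = 1310333.33 / 18836.50 = 69.56 mm
ȳ = 1391507.40 / 18836.50 = 73.87 mm

x̄ = 69.56 mm, ȳ = 73.87 mm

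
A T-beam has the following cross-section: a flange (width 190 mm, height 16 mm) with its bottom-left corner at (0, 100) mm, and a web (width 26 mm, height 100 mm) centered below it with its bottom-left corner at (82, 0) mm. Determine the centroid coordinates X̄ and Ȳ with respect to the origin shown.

X̄ = 95.00 mm, Ȳ = 81.26 mm

web: A = 26 × 100 = 2600.00, centroid at (95.00, 50.00).
flange: A = 190 × 16 = 3040.00, centroid at (95.00, 108.00).
ΣA = 5640.00 mm², ΣAX̄ = 535800.00 mm³, ΣAȲ = 458320.00 mm³.
X̄ = 535800.00/5640.00 = 95.00 mm; Ȳ = 458320.00/5640.00 = 81.26 mm.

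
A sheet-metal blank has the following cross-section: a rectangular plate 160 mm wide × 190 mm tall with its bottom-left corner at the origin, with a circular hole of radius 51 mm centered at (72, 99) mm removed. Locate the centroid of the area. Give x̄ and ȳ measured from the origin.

Part | A | x̄ᵢ | ȳᵢ | A·x̄ᵢ | A·ȳᵢ
plate | 30400.00 | 80.00 | 95.00 | 2432000.00 | 2888000.00
hole | -8171.28 | 72.00 | 99.00 | -588332.34 | -808956.97
Σ | 22228.72 |  |  | 1843667.66 | 2079043.03
x̄ = 1843667.66 / 22228.72 = 82.94 mm
ȳ = 2079043.03 / 22228.72 = 93.53 mm

x̄ = 82.94 mm, ȳ = 93.53 mm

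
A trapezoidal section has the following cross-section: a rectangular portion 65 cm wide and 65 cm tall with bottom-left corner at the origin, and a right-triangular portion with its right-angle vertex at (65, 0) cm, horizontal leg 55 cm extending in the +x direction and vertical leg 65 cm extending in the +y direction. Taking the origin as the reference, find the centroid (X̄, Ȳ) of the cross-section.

X̄ = 47.61 cm, Ȳ = 29.28 cm

Part | A | x̄ᵢ | ȳᵢ | A·x̄ᵢ | A·ȳᵢ
rectangular portion | 4225.00 | 32.50 | 32.50 | 137312.50 | 137312.50
triangular portion | 1787.50 | 83.33 | 21.67 | 148958.33 | 38729.17
Σ | 6012.50 |  |  | 286270.83 | 176041.67
X̄ = 286270.83 / 6012.50 = 47.61 cm
Ȳ = 176041.67 / 6012.50 = 29.28 cm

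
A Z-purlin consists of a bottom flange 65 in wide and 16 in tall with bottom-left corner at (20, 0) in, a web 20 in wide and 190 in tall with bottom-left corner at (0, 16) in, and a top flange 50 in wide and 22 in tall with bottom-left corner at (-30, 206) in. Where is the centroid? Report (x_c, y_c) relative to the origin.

Part | A | x̄ᵢ | ȳᵢ | A·x̄ᵢ | A·ȳᵢ
bottom flange | 1040.00 | 52.50 | 8.00 | 54600.00 | 8320.00
web | 3800.00 | 10.00 | 111.00 | 38000.00 | 421800.00
top flange | 1100.00 | -5.00 | 217.00 | -5500.00 | 238700.00
Σ | 5940.00 |  |  | 87100.00 | 668820.00
x_c = 87100.00 / 5940.00 = 14.66 in
y_c = 668820.00 / 5940.00 = 112.60 in

x_c = 14.66 in, y_c = 112.60 in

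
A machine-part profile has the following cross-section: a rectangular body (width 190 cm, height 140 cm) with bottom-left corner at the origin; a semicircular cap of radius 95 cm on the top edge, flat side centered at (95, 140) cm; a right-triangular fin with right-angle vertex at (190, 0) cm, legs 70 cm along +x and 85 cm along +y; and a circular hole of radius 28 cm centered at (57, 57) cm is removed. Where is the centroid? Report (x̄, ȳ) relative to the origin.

rectangular body: A = 190 × 140 = 26600.00, centroid at (95.00, 70.00).
semicircular top: A = ½π·95² = 14176.44, centroid at (95.00, 180.32).
triangular fin: A = ½·70·85 = 2975.00, centroid at (213.33, 28.33).
hole: A = −π·28² = -2463.01, centroid at (57.00, 57.00).
ΣA = 41288.43 cm²
ΣAx̄ = (26600.00)(95.00) + (14176.44)(95.00) + (2975.00)(213.33) + (-2463.01)(57.00) = 4368036.67 cm³
ΣAȳ = (26600.00)(70.00) + (14176.44)(180.32) + (2975.00)(28.33) + (-2463.01)(57.00) = 4362184.67 cm³
x̄ = 4368036.67 / 41288.43 = 105.79 cm
ȳ = 4362184.67 / 41288.43 = 105.65 cm

x̄ = 105.79 cm, ȳ = 105.65 cm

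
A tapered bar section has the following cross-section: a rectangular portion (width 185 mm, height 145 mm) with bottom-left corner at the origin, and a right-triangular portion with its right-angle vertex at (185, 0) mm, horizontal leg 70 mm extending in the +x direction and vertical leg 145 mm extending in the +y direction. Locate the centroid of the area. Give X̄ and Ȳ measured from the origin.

Part | A | x̄ᵢ | ȳᵢ | A·x̄ᵢ | A·ȳᵢ
rectangular portion | 26825.00 | 92.50 | 72.50 | 2481312.50 | 1944812.50
triangular portion | 5075.00 | 208.33 | 48.33 | 1057291.67 | 245291.67
Σ | 31900.00 |  |  | 3538604.17 | 2190104.17
X̄ = 3538604.17 / 31900.00 = 110.93 mm
Ȳ = 2190104.17 / 31900.00 = 68.66 mm

X̄ = 110.93 mm, Ȳ = 68.66 mm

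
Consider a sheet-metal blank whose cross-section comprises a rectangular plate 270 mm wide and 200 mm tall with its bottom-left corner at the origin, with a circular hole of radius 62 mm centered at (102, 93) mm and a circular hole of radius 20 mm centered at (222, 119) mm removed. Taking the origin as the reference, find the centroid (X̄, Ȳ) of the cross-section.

plate: A = 270 × 200 = 54000.00, centroid at (135.00, 100.00).
hole 1: A = −π·62² = -12076.28, centroid at (102.00, 93.00).
hole 2: A = −π·20² = -1256.64, centroid at (222.00, 119.00).
ΣA = 40667.08 mm²
ΣAX̄ = (54000.00)(135.00) + (-12076.28)(102.00) + (-1256.64)(222.00) = 5779245.79 mm³
ΣAȲ = (54000.00)(100.00) + (-12076.28)(93.00) + (-1256.64)(119.00) = 4127365.95 mm³
X̄ = 5779245.79 / 40667.08 = 142.11 mm
Ȳ = 4127365.95 / 40667.08 = 101.49 mm

X̄ = 142.11 mm, Ȳ = 101.49 mm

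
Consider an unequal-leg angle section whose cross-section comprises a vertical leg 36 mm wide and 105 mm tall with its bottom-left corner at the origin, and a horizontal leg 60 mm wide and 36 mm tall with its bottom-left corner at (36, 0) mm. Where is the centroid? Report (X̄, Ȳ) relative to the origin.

Part | A | x̄ᵢ | ȳᵢ | A·x̄ᵢ | A·ȳᵢ
vertical leg | 3780.00 | 18.00 | 52.50 | 68040.00 | 198450.00
horizontal leg | 2160.00 | 66.00 | 18.00 | 142560.00 | 38880.00
Σ | 5940.00 |  |  | 210600.00 | 237330.00
X̄ = 210600.00 / 5940.00 = 35.45 mm
Ȳ = 237330.00 / 5940.00 = 39.95 mm

X̄ = 35.45 mm, Ȳ = 39.95 mm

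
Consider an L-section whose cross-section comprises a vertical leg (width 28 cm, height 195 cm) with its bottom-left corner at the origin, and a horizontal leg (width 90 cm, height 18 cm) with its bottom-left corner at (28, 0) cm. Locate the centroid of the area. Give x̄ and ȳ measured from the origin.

x̄ = 27.50 cm, ȳ = 77.25 cm

Part | A | x̄ᵢ | ȳᵢ | A·x̄ᵢ | A·ȳᵢ
vertical leg | 5460.00 | 14.00 | 97.50 | 76440.00 | 532350.00
horizontal leg | 1620.00 | 73.00 | 9.00 | 118260.00 | 14580.00
Σ | 7080.00 |  |  | 194700.00 | 546930.00
x̄ = 194700.00 / 7080.00 = 27.50 cm
ȳ = 546930.00 / 7080.00 = 77.25 cm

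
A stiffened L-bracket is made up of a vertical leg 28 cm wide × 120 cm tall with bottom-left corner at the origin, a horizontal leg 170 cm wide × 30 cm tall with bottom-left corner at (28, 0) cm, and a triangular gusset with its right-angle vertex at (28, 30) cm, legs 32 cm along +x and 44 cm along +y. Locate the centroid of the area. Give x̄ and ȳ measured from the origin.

x̄ = 70.99 cm, ȳ = 33.78 cm

vertical leg: A = 28 × 120 = 3360.00, centroid at (14.00, 60.00).
horizontal leg: A = 170 × 30 = 5100.00, centroid at (113.00, 15.00).
gusset: A = ½·32·44 = 704.00, centroid at (38.67, 44.67).
ΣA = 9164.00 cm², ΣAx̄ = 650561.33 cm³, ΣAȳ = 309545.33 cm³.
x̄ = 650561.33/9164.00 = 70.99 cm; ȳ = 309545.33/9164.00 = 33.78 cm.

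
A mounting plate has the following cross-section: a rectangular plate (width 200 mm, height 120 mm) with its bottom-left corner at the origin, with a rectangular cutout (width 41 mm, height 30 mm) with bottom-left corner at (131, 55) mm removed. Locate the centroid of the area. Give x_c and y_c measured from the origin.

x_c = 97.22 mm, y_c = 59.46 mm

Part | A | x̄ᵢ | ȳᵢ | A·x̄ᵢ | A·ȳᵢ
plate | 24000.00 | 100.00 | 60.00 | 2400000.00 | 1440000.00
hole | -1230.00 | 151.50 | 70.00 | -186345.00 | -86100.00
Σ | 22770.00 |  |  | 2213655.00 | 1353900.00
x_c = 2213655.00 / 22770.00 = 97.22 mm
y_c = 1353900.00 / 22770.00 = 59.46 mm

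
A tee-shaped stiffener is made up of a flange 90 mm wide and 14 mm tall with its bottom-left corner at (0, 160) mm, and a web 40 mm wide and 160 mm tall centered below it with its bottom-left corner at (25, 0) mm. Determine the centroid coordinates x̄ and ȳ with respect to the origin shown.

Part | A | x̄ᵢ | ȳᵢ | A·x̄ᵢ | A·ȳᵢ
web | 6400.00 | 45.00 | 80.00 | 288000.00 | 512000.00
flange | 1260.00 | 45.00 | 167.00 | 56700.00 | 210420.00
Σ | 7660.00 |  |  | 344700.00 | 722420.00
x̄ = 344700.00 / 7660.00 = 45.00 mm
ȳ = 722420.00 / 7660.00 = 94.31 mm

x̄ = 45.00 mm, ȳ = 94.31 mm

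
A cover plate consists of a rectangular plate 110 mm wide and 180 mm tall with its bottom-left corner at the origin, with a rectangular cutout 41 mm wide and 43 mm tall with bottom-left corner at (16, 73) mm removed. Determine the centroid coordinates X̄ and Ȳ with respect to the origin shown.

X̄ = 56.81 mm, Ȳ = 89.56 mm

Part | A | x̄ᵢ | ȳᵢ | A·x̄ᵢ | A·ȳᵢ
plate | 19800.00 | 55.00 | 90.00 | 1089000.00 | 1782000.00
hole | -1763.00 | 36.50 | 94.50 | -64349.50 | -166603.50
Σ | 18037.00 |  |  | 1024650.50 | 1615396.50
X̄ = 1024650.50 / 18037.00 = 56.81 mm
Ȳ = 1615396.50 / 18037.00 = 89.56 mm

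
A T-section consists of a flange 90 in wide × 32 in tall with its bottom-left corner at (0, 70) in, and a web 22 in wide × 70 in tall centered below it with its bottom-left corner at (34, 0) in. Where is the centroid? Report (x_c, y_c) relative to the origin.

web: A = 22 × 70 = 1540.00, centroid at (45.00, 35.00).
flange: A = 90 × 32 = 2880.00, centroid at (45.00, 86.00).
ΣA = 4420.00 in²
ΣAx_c = (1540.00)(45.00) + (2880.00)(45.00) = 198900.00 in³
ΣAy_c = (1540.00)(35.00) + (2880.00)(86.00) = 301580.00 in³
x_c = 198900.00 / 4420.00 = 45.00 in
y_c = 301580.00 / 4420.00 = 68.23 in

x_c = 45.00 in, y_c = 68.23 in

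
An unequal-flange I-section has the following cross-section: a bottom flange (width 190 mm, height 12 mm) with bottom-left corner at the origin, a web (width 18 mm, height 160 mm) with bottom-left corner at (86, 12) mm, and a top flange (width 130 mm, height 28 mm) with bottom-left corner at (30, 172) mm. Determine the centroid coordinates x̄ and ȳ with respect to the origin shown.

x̄ = 95.00 mm, ȳ = 108.60 mm

bottom flange: A = 190 × 12 = 2280.00, centroid at (95.00, 6.00).
web: A = 18 × 160 = 2880.00, centroid at (95.00, 92.00).
top flange: A = 130 × 28 = 3640.00, centroid at (95.00, 186.00).
ΣA = 8800.00 mm²
ΣAx̄ = (2280.00)(95.00) + (2880.00)(95.00) + (3640.00)(95.00) = 836000.00 mm³
ΣAȳ = (2280.00)(6.00) + (2880.00)(92.00) + (3640.00)(186.00) = 955680.00 mm³
x̄ = 836000.00 / 8800.00 = 95.00 mm
ȳ = 955680.00 / 8800.00 = 108.60 mm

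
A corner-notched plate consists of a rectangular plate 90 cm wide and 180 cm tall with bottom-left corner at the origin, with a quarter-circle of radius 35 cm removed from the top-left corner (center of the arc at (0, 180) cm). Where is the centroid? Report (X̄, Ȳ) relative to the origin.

X̄ = 46.90 cm, Ȳ = 85.26 cm

plate: A = 90 × 180 = 16200.00, centroid at (45.00, 90.00).
removed quarter-circle: A = −¼π·35² = -962.11, centroid at (14.85, 165.15).
ΣA = 15237.89 cm²
ΣAX̄ = (16200.00)(45.00) + (-962.11)(14.85) = 714708.33 cm³
ΣAȲ = (16200.00)(90.00) + (-962.11)(165.15) = 1299111.37 cm³
X̄ = 714708.33 / 15237.89 = 46.90 cm
Ȳ = 1299111.37 / 15237.89 = 85.26 cm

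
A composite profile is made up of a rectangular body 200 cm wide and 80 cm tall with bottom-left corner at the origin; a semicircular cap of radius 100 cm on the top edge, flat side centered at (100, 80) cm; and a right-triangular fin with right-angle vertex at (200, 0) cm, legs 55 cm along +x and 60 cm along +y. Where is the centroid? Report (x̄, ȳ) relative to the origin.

rectangular body: A = 200 × 80 = 16000.00, centroid at (100.00, 40.00).
semicircular top: A = ½π·100² = 15707.96, centroid at (100.00, 122.44).
triangular fin: A = ½·55·60 = 1650.00, centroid at (218.33, 20.00).
ΣA = 33357.96 cm², ΣAx̄ = 3531046.33 cm³, ΣAȳ = 2596303.73 cm³.
x̄ = 3531046.33/33357.96 = 105.85 cm; ȳ = 2596303.73/33357.96 = 77.83 cm.

x̄ = 105.85 cm, ȳ = 77.83 cm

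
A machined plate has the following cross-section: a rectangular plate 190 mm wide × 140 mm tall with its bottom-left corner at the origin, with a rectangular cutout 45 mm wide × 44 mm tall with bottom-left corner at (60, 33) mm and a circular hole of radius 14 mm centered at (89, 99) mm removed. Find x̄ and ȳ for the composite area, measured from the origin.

x̄ = 96.18 mm, ȳ = 70.49 mm

plate: A = 190 × 140 = 26600.00, centroid at (95.00, 70.00).
hole 1: A = −(45 × 44) = -1980.00, centroid at (82.50, 55.00).
hole 2: A = −π·14² = -615.75, centroid at (89.00, 99.00).
ΣA = 24004.25 mm², ΣAx̄ = 2308848.06 mm³, ΣAȳ = 1692140.54 mm³.
x̄ = 2308848.06/24004.25 = 96.18 mm; ȳ = 1692140.54/24004.25 = 70.49 mm.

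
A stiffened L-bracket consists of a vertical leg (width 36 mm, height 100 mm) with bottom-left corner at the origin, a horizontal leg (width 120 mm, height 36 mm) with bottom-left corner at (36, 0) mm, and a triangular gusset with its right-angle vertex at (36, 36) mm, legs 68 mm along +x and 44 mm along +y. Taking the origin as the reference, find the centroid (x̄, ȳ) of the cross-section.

vertical leg: A = 36 × 100 = 3600.00, centroid at (18.00, 50.00).
horizontal leg: A = 120 × 36 = 4320.00, centroid at (96.00, 18.00).
gusset: A = ½·68·44 = 1496.00, centroid at (58.67, 50.67).
ΣA = 9416.00 mm², ΣAx̄ = 567285.33 mm³, ΣAȳ = 333557.33 mm³.
x̄ = 567285.33/9416.00 = 60.25 mm; ȳ = 333557.33/9416.00 = 35.42 mm.

x̄ = 60.25 mm, ȳ = 35.42 mm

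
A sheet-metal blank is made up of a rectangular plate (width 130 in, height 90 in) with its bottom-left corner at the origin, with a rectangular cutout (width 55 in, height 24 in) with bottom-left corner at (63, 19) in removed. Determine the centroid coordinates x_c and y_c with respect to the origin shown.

Part | A | x̄ᵢ | ȳᵢ | A·x̄ᵢ | A·ȳᵢ
plate | 11700.00 | 65.00 | 45.00 | 760500.00 | 526500.00
hole | -1320.00 | 90.50 | 31.00 | -119460.00 | -40920.00
Σ | 10380.00 |  |  | 641040.00 | 485580.00
x_c = 641040.00 / 10380.00 = 61.76 in
y_c = 485580.00 / 10380.00 = 46.78 in

x_c = 61.76 in, y_c = 46.78 in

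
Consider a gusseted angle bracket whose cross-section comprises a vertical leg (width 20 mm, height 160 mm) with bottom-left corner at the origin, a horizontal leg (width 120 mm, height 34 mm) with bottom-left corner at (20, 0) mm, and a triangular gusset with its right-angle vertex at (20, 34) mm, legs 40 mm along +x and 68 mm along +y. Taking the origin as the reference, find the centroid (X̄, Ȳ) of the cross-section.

vertical leg: A = 20 × 160 = 3200.00, centroid at (10.00, 80.00).
horizontal leg: A = 120 × 34 = 4080.00, centroid at (80.00, 17.00).
gusset: A = ½·40·68 = 1360.00, centroid at (33.33, 56.67).
ΣA = 8640.00 mm², ΣAX̄ = 403733.33 mm³, ΣAȲ = 402426.67 mm³.
X̄ = 403733.33/8640.00 = 46.73 mm; Ȳ = 402426.67/8640.00 = 46.58 mm.

X̄ = 46.73 mm, Ȳ = 46.58 mm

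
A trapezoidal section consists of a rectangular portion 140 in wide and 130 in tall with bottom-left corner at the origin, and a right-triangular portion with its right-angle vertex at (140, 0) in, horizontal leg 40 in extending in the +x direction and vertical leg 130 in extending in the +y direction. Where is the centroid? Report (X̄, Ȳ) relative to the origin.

rectangular portion: A = 140 × 130 = 18200.00, centroid at (70.00, 65.00).
triangular portion: A = ½·40·130 = 2600.00, centroid at (153.33, 43.33).
ΣA = 20800.00 in², ΣAX̄ = 1672666.67 in³, ΣAȲ = 1295666.67 in³.
X̄ = 1672666.67/20800.00 = 80.42 in; Ȳ = 1295666.67/20800.00 = 62.29 in.

X̄ = 80.42 in, Ȳ = 62.29 in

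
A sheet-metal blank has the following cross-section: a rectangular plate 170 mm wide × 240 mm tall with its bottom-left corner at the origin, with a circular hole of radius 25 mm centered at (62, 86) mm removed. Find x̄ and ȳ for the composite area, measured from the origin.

Part | A | x̄ᵢ | ȳᵢ | A·x̄ᵢ | A·ȳᵢ
plate | 40800.00 | 85.00 | 120.00 | 3468000.00 | 4896000.00
hole | -1963.50 | 62.00 | 86.00 | -121736.72 | -168860.61
Σ | 38836.50 |  |  | 3346263.28 | 4727139.39
x̄ = 3346263.28 / 38836.50 = 86.16 mm
ȳ = 4727139.39 / 38836.50 = 121.72 mm

x̄ = 86.16 mm, ȳ = 121.72 mm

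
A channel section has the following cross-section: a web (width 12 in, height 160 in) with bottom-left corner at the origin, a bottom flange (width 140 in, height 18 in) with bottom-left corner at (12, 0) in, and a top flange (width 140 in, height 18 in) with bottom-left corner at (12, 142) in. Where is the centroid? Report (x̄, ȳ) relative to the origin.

Part | A | x̄ᵢ | ȳᵢ | A·x̄ᵢ | A·ȳᵢ
web | 1920.00 | 6.00 | 80.00 | 11520.00 | 153600.00
bottom flange | 2520.00 | 82.00 | 9.00 | 206640.00 | 22680.00
top flange | 2520.00 | 82.00 | 151.00 | 206640.00 | 380520.00
Σ | 6960.00 |  |  | 424800.00 | 556800.00
x̄ = 424800.00 / 6960.00 = 61.03 in
ȳ = 556800.00 / 6960.00 = 80.00 in

x̄ = 61.03 in, ȳ = 80.00 in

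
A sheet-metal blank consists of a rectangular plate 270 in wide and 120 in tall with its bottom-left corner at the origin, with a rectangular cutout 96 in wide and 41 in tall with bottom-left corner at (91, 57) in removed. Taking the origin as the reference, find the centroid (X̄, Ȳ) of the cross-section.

X̄ = 134.45 in, Ȳ = 57.58 in

Part | A | x̄ᵢ | ȳᵢ | A·x̄ᵢ | A·ȳᵢ
plate | 32400.00 | 135.00 | 60.00 | 4374000.00 | 1944000.00
hole | -3936.00 | 139.00 | 77.50 | -547104.00 | -305040.00
Σ | 28464.00 |  |  | 3826896.00 | 1638960.00
X̄ = 3826896.00 / 28464.00 = 134.45 in
Ȳ = 1638960.00 / 28464.00 = 57.58 in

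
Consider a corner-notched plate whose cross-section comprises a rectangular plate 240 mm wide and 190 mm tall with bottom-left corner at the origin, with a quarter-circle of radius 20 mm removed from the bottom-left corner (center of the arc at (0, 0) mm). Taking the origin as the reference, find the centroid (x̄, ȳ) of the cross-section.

x̄ = 120.77 mm, ȳ = 95.60 mm

plate: A = 240 × 190 = 45600.00, centroid at (120.00, 95.00).
removed quarter-circle: A = −¼π·20² = -314.16, centroid at (8.49, 8.49).
ΣA = 45285.84 mm²
ΣAx̄ = (45600.00)(120.00) + (-314.16)(8.49) = 5469333.33 mm³
ΣAȳ = (45600.00)(95.00) + (-314.16)(8.49) = 4329333.33 mm³
x̄ = 5469333.33 / 45285.84 = 120.77 mm
ȳ = 4329333.33 / 45285.84 = 95.60 mm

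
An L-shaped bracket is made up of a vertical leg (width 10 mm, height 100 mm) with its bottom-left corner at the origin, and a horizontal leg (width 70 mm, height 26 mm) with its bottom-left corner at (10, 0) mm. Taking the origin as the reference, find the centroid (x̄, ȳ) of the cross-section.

x̄ = 30.82 mm, ȳ = 26.12 mm

Part | A | x̄ᵢ | ȳᵢ | A·x̄ᵢ | A·ȳᵢ
vertical leg | 1000.00 | 5.00 | 50.00 | 5000.00 | 50000.00
horizontal leg | 1820.00 | 45.00 | 13.00 | 81900.00 | 23660.00
Σ | 2820.00 |  |  | 86900.00 | 73660.00
x̄ = 86900.00 / 2820.00 = 30.82 mm
ȳ = 73660.00 / 2820.00 = 26.12 mm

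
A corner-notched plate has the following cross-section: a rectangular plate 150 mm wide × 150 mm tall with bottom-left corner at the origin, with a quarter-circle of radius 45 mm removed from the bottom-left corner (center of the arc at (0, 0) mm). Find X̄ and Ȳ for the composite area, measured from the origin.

plate: A = 150 × 150 = 22500.00, centroid at (75.00, 75.00).
removed quarter-circle: A = −¼π·45² = -1590.43, centroid at (19.10, 19.10).
ΣA = 20909.57 mm²
ΣAX̄ = (22500.00)(75.00) + (-1590.43)(19.10) = 1657125.00 mm³
ΣAȲ = (22500.00)(75.00) + (-1590.43)(19.10) = 1657125.00 mm³
X̄ = 1657125.00 / 20909.57 = 79.25 mm
Ȳ = 1657125.00 / 20909.57 = 79.25 mm

X̄ = 79.25 mm, Ȳ = 79.25 mm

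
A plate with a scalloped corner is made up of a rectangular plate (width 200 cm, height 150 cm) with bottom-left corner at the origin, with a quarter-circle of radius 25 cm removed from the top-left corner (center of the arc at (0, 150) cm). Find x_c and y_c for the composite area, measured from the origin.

x_c = 101.49 cm, y_c = 73.93 cm

plate: A = 200 × 150 = 30000.00, centroid at (100.00, 75.00).
removed quarter-circle: A = −¼π·25² = -490.87, centroid at (10.61, 139.39).
ΣA = 29509.13 cm², ΣAx_c = 2994791.67 cm³, ΣAy_c = 2181577.26 cm³.
x_c = 2994791.67/29509.13 = 101.49 cm; y_c = 2181577.26/29509.13 = 73.93 cm.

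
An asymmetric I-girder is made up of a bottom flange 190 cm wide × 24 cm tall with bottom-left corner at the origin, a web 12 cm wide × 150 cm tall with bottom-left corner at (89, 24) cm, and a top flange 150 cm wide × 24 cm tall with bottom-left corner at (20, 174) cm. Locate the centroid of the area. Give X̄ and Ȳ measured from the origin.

X̄ = 95.00 cm, Ȳ = 90.61 cm

Part | A | x̄ᵢ | ȳᵢ | A·x̄ᵢ | A·ȳᵢ
bottom flange | 4560.00 | 95.00 | 12.00 | 433200.00 | 54720.00
web | 1800.00 | 95.00 | 99.00 | 171000.00 | 178200.00
top flange | 3600.00 | 95.00 | 186.00 | 342000.00 | 669600.00
Σ | 9960.00 |  |  | 946200.00 | 902520.00
X̄ = 946200.00 / 9960.00 = 95.00 cm
Ȳ = 902520.00 / 9960.00 = 90.61 cm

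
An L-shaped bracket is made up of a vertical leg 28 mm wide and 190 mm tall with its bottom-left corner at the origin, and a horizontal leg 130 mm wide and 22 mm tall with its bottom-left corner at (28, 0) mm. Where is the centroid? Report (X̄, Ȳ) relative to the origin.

vertical leg: A = 28 × 190 = 5320.00, centroid at (14.00, 95.00).
horizontal leg: A = 130 × 22 = 2860.00, centroid at (93.00, 11.00).
ΣA = 8180.00 mm²
ΣAX̄ = (5320.00)(14.00) + (2860.00)(93.00) = 340460.00 mm³
ΣAȲ = (5320.00)(95.00) + (2860.00)(11.00) = 536860.00 mm³
X̄ = 340460.00 / 8180.00 = 41.62 mm
Ȳ = 536860.00 / 8180.00 = 65.63 mm

X̄ = 41.62 mm, Ȳ = 65.63 mm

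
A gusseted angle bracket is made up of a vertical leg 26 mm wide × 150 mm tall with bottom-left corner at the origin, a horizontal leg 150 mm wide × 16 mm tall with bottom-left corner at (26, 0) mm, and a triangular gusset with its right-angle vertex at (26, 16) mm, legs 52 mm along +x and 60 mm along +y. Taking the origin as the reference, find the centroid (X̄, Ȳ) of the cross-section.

vertical leg: A = 26 × 150 = 3900.00, centroid at (13.00, 75.00).
horizontal leg: A = 150 × 16 = 2400.00, centroid at (101.00, 8.00).
gusset: A = ½·52·60 = 1560.00, centroid at (43.33, 36.00).
ΣA = 7860.00 mm², ΣAX̄ = 360700.00 mm³, ΣAȲ = 367860.00 mm³.
X̄ = 360700.00/7860.00 = 45.89 mm; Ȳ = 367860.00/7860.00 = 46.80 mm.

X̄ = 45.89 mm, Ȳ = 46.80 mm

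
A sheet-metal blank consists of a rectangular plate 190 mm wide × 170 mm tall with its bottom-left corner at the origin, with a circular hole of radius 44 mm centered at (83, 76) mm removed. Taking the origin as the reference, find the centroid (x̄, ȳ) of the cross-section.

plate: A = 190 × 170 = 32300.00, centroid at (95.00, 85.00).
hole: A = −π·44² = -6082.12, centroid at (83.00, 76.00).
ΣA = 26217.88 mm², ΣAx̄ = 2563683.76 mm³, ΣAȳ = 2283258.62 mm³.
x̄ = 2563683.76/26217.88 = 97.78 mm; ȳ = 2283258.62/26217.88 = 87.09 mm.

x̄ = 97.78 mm, ȳ = 87.09 mm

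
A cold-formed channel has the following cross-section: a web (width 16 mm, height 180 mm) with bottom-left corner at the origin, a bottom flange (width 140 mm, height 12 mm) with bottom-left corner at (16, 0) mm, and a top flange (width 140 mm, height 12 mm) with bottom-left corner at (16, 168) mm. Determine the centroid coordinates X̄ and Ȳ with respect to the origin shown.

web: A = 16 × 180 = 2880.00, centroid at (8.00, 90.00).
bottom flange: A = 140 × 12 = 1680.00, centroid at (86.00, 6.00).
top flange: A = 140 × 12 = 1680.00, centroid at (86.00, 174.00).
ΣA = 6240.00 mm²
ΣAX̄ = (2880.00)(8.00) + (1680.00)(86.00) + (1680.00)(86.00) = 312000.00 mm³
ΣAȲ = (2880.00)(90.00) + (1680.00)(6.00) + (1680.00)(174.00) = 561600.00 mm³
X̄ = 312000.00 / 6240.00 = 50.00 mm
Ȳ = 561600.00 / 6240.00 = 90.00 mm

X̄ = 50.00 mm, Ȳ = 90.00 mm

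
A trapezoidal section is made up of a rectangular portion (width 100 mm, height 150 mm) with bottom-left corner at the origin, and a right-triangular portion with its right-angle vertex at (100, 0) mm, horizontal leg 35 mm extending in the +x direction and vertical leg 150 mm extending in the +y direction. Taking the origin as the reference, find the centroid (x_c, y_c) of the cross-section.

rectangular portion: A = 100 × 150 = 15000.00, centroid at (50.00, 75.00).
triangular portion: A = ½·35·150 = 2625.00, centroid at (111.67, 50.00).
ΣA = 17625.00 mm²
ΣAx_c = (15000.00)(50.00) + (2625.00)(111.67) = 1043125.00 mm³
ΣAy_c = (15000.00)(75.00) + (2625.00)(50.00) = 1256250.00 mm³
x_c = 1043125.00 / 17625.00 = 59.18 mm
y_c = 1256250.00 / 17625.00 = 71.28 mm

x_c = 59.18 mm, y_c = 71.28 mm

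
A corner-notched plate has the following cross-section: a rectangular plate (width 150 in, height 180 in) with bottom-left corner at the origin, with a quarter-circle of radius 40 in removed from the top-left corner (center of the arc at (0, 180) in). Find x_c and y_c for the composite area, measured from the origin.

plate: A = 150 × 180 = 27000.00, centroid at (75.00, 90.00).
removed quarter-circle: A = −¼π·40² = -1256.64, centroid at (16.98, 163.02).
ΣA = 25743.36 in²
ΣAx_c = (27000.00)(75.00) + (-1256.64)(16.98) = 2003666.67 in³
ΣAy_c = (27000.00)(90.00) + (-1256.64)(163.02) = 2225138.66 in³
x_c = 2003666.67 / 25743.36 = 77.83 in
y_c = 2225138.66 / 25743.36 = 86.44 in

x_c = 77.83 in, y_c = 86.44 in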